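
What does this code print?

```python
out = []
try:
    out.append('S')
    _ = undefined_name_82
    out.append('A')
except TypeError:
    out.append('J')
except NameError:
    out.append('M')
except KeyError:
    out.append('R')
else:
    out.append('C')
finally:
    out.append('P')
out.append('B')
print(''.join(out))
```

Execution trace: 'S' (try body) → 'M' (except NameError) → 'P' (finally) → 'B' (after the try/except). Output: SMPB

Answer: SMPB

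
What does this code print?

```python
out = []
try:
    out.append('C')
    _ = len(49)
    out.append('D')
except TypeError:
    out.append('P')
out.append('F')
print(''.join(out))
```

Execution trace: 'C' (try body) → 'P' (except TypeError) → 'F' (after the try/except). Output: CPF

Answer: CPF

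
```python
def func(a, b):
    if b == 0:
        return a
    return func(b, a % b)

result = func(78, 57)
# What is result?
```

func(78, 57) -> func(57, 21) -> func(21, 15) -> func(15, 6) -> func(6, 3) -> func(3, 0) -> 3

Answer: 3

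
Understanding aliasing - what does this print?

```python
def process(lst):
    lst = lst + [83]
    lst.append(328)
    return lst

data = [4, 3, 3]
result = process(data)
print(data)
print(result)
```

Key concept: rebinding parameter vs mutation.
Step by step:
`data = [4, 3, 3]` → data = [4, 3, 3]
`result = process(data)` → result = [4, 3, 3, 83, 328]
`print(data)` → prints [4, 3, 3]
`print(result)` → prints [4, 3, 3, 83, 328]

Answer:
[4, 3, 3]
[4, 3, 3, 83, 328]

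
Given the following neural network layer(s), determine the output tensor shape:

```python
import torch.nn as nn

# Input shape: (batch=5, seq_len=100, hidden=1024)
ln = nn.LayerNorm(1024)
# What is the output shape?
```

Input: (5, 100, 1024) -> Output: (5, 100, 1024)

Answer: (5, 100, 1024)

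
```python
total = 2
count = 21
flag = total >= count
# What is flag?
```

Trace:
`total = 2` → total = 2
`count = 21` → count = 21
`flag = total >= count` → flag = False
So flag = False

Answer: False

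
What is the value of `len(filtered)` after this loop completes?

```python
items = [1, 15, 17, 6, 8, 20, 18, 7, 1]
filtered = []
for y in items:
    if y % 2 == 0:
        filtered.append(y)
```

Count even numbers in [1, 15, 17, 6, 8, 20, 18, 7, 1]
`filtered` takes the values: [] → [6] → [6, 8] → [6, 8, 20] → [6, 8, 20, 18]
So `len(filtered)` = 4

Answer: 4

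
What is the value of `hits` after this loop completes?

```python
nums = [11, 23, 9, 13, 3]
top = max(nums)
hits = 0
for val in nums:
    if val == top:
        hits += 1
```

Count of max value 23 in [11, 23, 9, 13, 3]
`hits` takes the values: 0 → 1

Answer: 1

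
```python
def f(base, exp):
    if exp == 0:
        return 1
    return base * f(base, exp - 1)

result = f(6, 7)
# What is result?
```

f(6, 7) = 6 * 6 * 6 * 6 * 6 * 6 * 6 = 279936

Answer: 279936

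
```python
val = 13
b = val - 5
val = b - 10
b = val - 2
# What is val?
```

Trace:
`val = 13` → val = 13
`b = val - 5` → b = 8
`val = b - 10` → val = -2
`b = val - 2` → b = -4
So val = -2

Answer: -2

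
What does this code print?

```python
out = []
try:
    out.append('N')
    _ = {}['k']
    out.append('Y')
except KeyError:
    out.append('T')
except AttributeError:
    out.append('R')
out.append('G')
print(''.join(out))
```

Execution trace: 'N' (try body) → 'T' (except KeyError) → 'G' (after the try/except). Output: NTG

Answer: NTG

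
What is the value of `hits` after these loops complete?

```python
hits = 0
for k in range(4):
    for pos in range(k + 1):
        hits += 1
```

Triangle: 1 + 2 + ... + 4
`hits` takes the values: 0 → 1 → 2 → 3 → 4 → 5 → 6 → 7 → 8 → 9 → 10

Answer: 10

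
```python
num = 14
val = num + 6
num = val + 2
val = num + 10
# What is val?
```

Trace:
`num = 14` → num = 14
`val = num + 6` → val = 20
`num = val + 2` → num = 22
`val = num + 10` → val = 32
So val = 32

Answer: 32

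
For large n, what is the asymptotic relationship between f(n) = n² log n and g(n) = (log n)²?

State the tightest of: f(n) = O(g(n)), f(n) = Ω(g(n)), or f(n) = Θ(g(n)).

n² log n vs (log n)²: f(n) = Ω(g(n)) but not O(g(n)) — n² log n grows strictly faster than (log n)².

Answer: f(n) = Ω(g(n)) but not O(g(n)) — n² log n grows strictly faster than (log n)².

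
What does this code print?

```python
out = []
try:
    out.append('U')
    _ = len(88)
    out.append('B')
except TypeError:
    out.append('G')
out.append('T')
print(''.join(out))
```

Execution trace: 'U' (try body) → 'G' (except TypeError) → 'T' (after the try/except). Output: UGT

Answer: UGT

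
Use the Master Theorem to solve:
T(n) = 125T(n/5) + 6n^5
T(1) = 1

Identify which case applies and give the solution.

a=125, b=5, f(n)=6n^5. log_5(125) = 3. Since c=5 > 3 and the regularity condition holds (125(n/5)^5 = (125/5^5)n^5 with 125/5^5 < 1), Case 3 applies: T(n) = Θ(f(n)) = O(n^5).

Answer: O(n^5) - Case 3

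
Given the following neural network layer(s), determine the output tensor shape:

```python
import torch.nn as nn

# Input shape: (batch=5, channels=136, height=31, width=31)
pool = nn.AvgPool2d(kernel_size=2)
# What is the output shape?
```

Input: (5, 136, 31, 31) -> Output: (5, 136, 15, 15)

Answer: (5, 136, 15, 15)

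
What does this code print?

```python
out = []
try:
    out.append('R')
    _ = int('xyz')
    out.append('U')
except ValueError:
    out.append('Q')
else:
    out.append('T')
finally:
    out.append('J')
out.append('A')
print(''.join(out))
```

Execution trace: 'R' (try body) → 'Q' (except ValueError) → 'J' (finally) → 'A' (after the try/except). Output: RQJA

Answer: RQJA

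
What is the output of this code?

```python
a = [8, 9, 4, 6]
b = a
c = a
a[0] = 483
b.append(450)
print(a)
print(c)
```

Key concept: multiple aliases.
Step by step:
`a = [8, 9, 4, 6]` → a = [8, 9, 4, 6]
`b = a` → b = [8, 9, 4, 6] (same object as a)
`c = a` → c = [8, 9, 4, 6] (same object as a, b)
`a[0] = 483` → a = [483, 9, 4, 6] (same object as b, c); b = [483, 9, 4, 6] (same object as a, c); c = [483, 9, 4, 6] (same object as a, b)
`b.append(450)` → a = [483, 9, 4, 6, 450] (same object as b, c); b = [483, 9, 4, 6, 450] (same object as a, c); c = [483, 9, 4, 6, 450] (same object as a, b)
`print(a)` → prints [483, 9, 4, 6, 450]
`print(c)` → prints [483, 9, 4, 6, 450]

Answer:
[483, 9, 4, 6, 450]
[483, 9, 4, 6, 450]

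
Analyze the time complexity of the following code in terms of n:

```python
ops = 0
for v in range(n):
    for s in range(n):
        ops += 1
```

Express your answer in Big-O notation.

Each loop level contributes: n × n. Multiplying the contributions gives O(n^2).

Answer: O(n^2)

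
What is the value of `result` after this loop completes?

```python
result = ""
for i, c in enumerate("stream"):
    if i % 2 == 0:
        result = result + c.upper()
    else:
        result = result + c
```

Uppercase even positions in 'stream'
`result` takes the values: "" → "S" → "St" → "StR" → "StRe" → "StReA" → "StReAm"

Answer: "StReAm"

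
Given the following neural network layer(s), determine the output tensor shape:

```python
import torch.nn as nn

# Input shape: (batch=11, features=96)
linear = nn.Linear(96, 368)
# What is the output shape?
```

Input: (11, 96) -> Output: (11, 368)

Answer: (11, 368)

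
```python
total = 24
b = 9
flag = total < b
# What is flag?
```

Trace:
`total = 24` → total = 24
`b = 9` → b = 9
`flag = total < b` → flag = False
So flag = False

Answer: False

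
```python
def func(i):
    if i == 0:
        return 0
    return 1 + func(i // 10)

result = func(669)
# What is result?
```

Count of digits of 669: 3

Answer: 3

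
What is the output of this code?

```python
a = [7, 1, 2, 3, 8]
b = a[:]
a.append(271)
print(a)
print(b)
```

Key concept: slice [:] creates copy.
Step by step:
`a = [7, 1, 2, 3, 8]` → a = [7, 1, 2, 3, 8]
`b = a[:]` → b = [7, 1, 2, 3, 8]
`a.append(271)` → a = [7, 1, 2, 3, 8, 271]
`print(a)` → prints [7, 1, 2, 3, 8, 271]
`print(b)` → prints [7, 1, 2, 3, 8]

Answer:
[7, 1, 2, 3, 8, 271]
[7, 1, 2, 3, 8]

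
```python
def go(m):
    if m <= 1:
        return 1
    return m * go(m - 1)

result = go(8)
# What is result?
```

go(8) = 8 * 7 * 6 * 5 * 4 * 3 * 2 * 1 = 40320

Answer: 40320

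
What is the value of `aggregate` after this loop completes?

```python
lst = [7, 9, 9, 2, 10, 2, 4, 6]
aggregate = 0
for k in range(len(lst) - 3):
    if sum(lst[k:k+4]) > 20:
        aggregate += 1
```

Count windows with sum > 20
`aggregate` takes the values: 0 → 1 → 2 → 3 → 4

Answer: 4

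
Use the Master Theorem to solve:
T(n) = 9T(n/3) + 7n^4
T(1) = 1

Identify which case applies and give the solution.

a=9, b=3, f(n)=7n^4. log_3(9) = 2. Since c=4 > 2 and the regularity condition holds (9(n/3)^4 = (9/3^4)n^4 with 9/3^4 < 1), Case 3 applies: T(n) = Θ(f(n)) = O(n^4).

Answer: O(n^4) - Case 3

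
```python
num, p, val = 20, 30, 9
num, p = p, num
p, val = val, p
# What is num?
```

Trace:
`num, p, val = 20, 30, 9` → num = 20; p = 30; val = 9
`num, p = p, num` → num = 30; p = 20
`p, val = val, p` → p = 9; val = 20
So num = 30

Answer: 30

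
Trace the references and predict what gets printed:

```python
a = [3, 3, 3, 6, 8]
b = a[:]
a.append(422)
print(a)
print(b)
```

Key concept: slice [:] creates copy.
Step by step:
`a = [3, 3, 3, 6, 8]` → a = [3, 3, 3, 6, 8]
`b = a[:]` → b = [3, 3, 3, 6, 8]
`a.append(422)` → a = [3, 3, 3, 6, 8, 422]
`print(a)` → prints [3, 3, 3, 6, 8, 422]
`print(b)` → prints [3, 3, 3, 6, 8]

Answer:
[3, 3, 3, 6, 8, 422]
[3, 3, 3, 6, 8]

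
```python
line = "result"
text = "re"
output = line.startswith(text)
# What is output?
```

Trace:
`line = "result"` → line = 'result'
`text = "re"` → text = 're'
`output = line.startswith(text)` → output = True
So output = True

Answer: True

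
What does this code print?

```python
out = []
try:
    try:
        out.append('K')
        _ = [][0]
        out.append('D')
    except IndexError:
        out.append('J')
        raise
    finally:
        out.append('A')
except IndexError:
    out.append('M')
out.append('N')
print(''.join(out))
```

Execution trace: 'K' (inner try body) → 'J' (inner except IndexError) → 'A' (inner finally) → 'M' (outer except IndexError) → 'N' (after the try/except). Output: KJAMN

Answer: KJAMN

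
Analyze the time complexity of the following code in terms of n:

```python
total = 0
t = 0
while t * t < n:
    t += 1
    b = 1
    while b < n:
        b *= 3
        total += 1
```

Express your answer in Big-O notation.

Each loop level contributes: √n × log n. Multiplying the contributions gives O(√n log n).

Answer: O(√n log n)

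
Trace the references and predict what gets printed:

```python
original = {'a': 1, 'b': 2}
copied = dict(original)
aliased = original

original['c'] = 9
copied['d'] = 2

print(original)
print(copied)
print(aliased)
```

Key concept: dict() creates copy, assignment creates alias.
Step by step:
`original = {'a': 1, 'b': 2}` → original = {'a': 1, 'b': 2}
`copied = dict(original)` → copied = {'a': 1, 'b': 2}
`aliased = original` → aliased = {'a': 1, 'b': 2} (same object as original)
`original['c'] = 9` → original = {'a': 1, 'b': 2, 'c': 9} (same object as aliased); aliased = {'a': 1, 'b': 2, 'c': 9} (same object as original)
`copied['d'] = 2` → copied = {'a': 1, 'b': 2, 'd': 2}
`print(original)` → prints {'a': 1, 'b': 2, 'c': 9}
`print(copied)` → prints {'a': 1, 'b': 2, 'd': 2}
`print(aliased)` → prints {'a': 1, 'b': 2, 'c': 9}

Answer:
{'a': 1, 'b': 2, 'c': 9}
{'a': 1, 'b': 2, 'd': 2}
{'a': 1, 'b': 2, 'c': 9}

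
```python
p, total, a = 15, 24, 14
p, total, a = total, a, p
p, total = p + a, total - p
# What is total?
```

Trace:
`p, total, a = 15, 24, 14` → p = 15; total = 24; a = 14
`p, total, a = total, a, p` → p = 24; total = 14; a = 15
`p, total = p + a, total - p` → p = 39; total = -10
So total = -10

Answer: -10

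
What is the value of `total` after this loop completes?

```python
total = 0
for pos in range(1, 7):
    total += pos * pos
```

Sum of squares 1² to 6² = 91
`total` takes the values: 0 → 1 → 5 → 14 → 30 → 55 → 91

Answer: 91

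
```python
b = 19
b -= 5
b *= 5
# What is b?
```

Trace:
`b = 19` → b = 19
`b -= 5` → b = 14
`b *= 5` → b = 70
So b = 70

Answer: 70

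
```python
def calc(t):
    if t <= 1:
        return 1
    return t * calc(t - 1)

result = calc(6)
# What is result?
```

calc(6) = 6 * 5 * 4 * 3 * 2 * 1 = 720

Answer: 720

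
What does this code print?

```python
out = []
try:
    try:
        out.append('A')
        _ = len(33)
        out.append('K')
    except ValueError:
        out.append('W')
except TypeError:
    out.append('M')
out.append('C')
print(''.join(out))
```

Execution trace: 'A' (try body) → 'M' (outer except TypeError) → 'C' (after the try/except). Output: AMC

Answer: AMC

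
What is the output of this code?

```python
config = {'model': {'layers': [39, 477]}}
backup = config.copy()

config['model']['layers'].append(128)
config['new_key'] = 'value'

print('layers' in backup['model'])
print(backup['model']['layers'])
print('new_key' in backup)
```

Key concept: shallow copy gotcha with nested dict.
Step by step:
`config = {'model': {'layers': [39, 477]}}` → config = {'model': {'layers': [39, 477]}}
`backup = config.copy()` → backup = {'model': {'layers': [39, 477]}}
`config['model']['layers'].append(128)` → config = {'model': {'layers': [39, 477, 128]}}; backup = {'model': {'layers': [39, 477, 128]}}
`config['new_key'] = 'value'` → config = {'model': {'layers': [39, 477, 128]}, 'new_key': 'value'}
`print('layers' in backup['model'])` → prints True
`print(backup['model']['layers'])` → prints [39, 477, 128]
`print('new_key' in backup)` → prints False

Answer:
True
[39, 477, 128]
False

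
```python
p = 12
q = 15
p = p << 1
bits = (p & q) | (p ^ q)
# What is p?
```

Trace:
`p = 12` → p = 12
`q = 15` → q = 15
`p = p << 1` → p = 24
`bits = (p & q) | (p ^ q)` → bits = 31
So p = 24

Answer: 24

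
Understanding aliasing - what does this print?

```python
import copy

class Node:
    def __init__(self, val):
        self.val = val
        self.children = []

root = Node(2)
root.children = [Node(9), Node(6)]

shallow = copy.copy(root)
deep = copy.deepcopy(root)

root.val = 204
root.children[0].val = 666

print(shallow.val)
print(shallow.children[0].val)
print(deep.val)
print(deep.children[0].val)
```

Key concept: deep copy with custom objects.
Step by step:
`root = Node(2)` → root = Node(val=2, children=[])
`root.children = [Node(9), Node(6)]` → root = Node(val=2, children=[Node(val=9, children=[]), Node(val=6, children=[])])
`shallow = copy.copy(root)` → shallow = Node(val=2, children=[Node(val=9, children=[]), Node(val=6, children=[])])
`deep = copy.deepcopy(root)` → deep = Node(val=2, children=[Node(val=9, children=[]), Node(val=6, children=[])])
`root.val = 204` → root = Node(val=204, children=[Node(val=9, children=[]), Node(val=6, children=[])])
`root.children[0].val = 666` → root = Node(val=204, children=[Node(val=666, children=[]), Node(val=6, children=[])]); shallow = Node(val=2, children=[Node(val=666, children=[]), Node(val=6, children=[])])
`print(shallow.val)` → prints 2
`print(shallow.children[0].val)` → prints 666
`print(deep.val)` → prints 2
`print(deep.children[0].val)` → prints 9

Answer:
2
666
2
9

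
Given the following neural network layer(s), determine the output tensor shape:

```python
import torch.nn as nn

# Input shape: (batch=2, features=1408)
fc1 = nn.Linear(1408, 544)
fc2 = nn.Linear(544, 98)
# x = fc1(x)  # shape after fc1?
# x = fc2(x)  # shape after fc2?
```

Input: (2, 1408) -> after fc1: (2, 544) -> Output: (2, 98)

Answer: (2, 98)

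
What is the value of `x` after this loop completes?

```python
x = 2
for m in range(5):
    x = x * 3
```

Multiply by 3, 5 times: 2 * 3^5 = 486
`x` takes the values: 2 → 6 → 18 → 54 → 162 → 486

Answer: 486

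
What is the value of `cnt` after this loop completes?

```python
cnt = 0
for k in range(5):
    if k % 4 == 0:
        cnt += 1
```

Count numbers divisible by 4 in range(5)
`cnt` takes the values: 0 → 1 → 2

Answer: 2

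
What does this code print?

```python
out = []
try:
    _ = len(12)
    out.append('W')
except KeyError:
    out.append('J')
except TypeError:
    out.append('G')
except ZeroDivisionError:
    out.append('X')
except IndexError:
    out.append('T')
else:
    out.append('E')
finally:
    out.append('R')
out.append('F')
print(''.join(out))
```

Execution trace: 'G' (except TypeError) → 'R' (finally) → 'F' (after the try/except). Output: GRF

Answer: GRF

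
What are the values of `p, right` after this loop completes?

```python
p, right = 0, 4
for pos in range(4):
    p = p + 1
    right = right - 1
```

p goes 0→4, right goes 4→0
`p, right` takes the values: (0, 4) → (1, 4) → (1, 3) → (2, 3) → (2, 2) → (3, 2) → (3, 1) → (4, 1) → (4, 0)

Answer: 4, 0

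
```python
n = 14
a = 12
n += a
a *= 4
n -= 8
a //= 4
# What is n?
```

Trace:
`n = 14` → n = 14
`a = 12` → a = 12
`n += a` → n = 26
`a *= 4` → a = 48
`n -= 8` → n = 18
`a //= 4` → a = 12
So n = 18

Answer: 18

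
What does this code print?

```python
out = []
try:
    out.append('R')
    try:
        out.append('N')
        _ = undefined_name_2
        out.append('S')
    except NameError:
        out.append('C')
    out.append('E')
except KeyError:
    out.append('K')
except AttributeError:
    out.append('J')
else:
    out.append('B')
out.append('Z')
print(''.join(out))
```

Execution trace: 'R' (try body) → 'N' (inner try body) → 'C' (inner except NameError) → 'E' (try body, no exception) → 'B' (else) → 'Z' (after the try/except). Output: RNCEBZ

Answer: RNCEBZ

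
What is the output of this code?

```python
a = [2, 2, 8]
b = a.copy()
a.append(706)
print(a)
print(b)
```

Key concept: list.copy() creates independent copy.
Step by step:
`a = [2, 2, 8]` → a = [2, 2, 8]
`b = a.copy()` → b = [2, 2, 8]
`a.append(706)` → a = [2, 2, 8, 706]
`print(a)` → prints [2, 2, 8, 706]
`print(b)` → prints [2, 2, 8]

Answer:
[2, 2, 8, 706]
[2, 2, 8]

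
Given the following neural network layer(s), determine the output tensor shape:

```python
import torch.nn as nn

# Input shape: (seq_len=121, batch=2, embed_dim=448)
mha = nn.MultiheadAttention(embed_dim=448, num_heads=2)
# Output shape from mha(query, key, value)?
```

Input: (121, 2, 448) -> Output: (121, 2, 448)

Answer: (121, 2, 448)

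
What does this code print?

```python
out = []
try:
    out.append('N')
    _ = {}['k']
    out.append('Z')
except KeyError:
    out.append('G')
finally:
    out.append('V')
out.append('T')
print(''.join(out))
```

Execution trace: 'N' (try body) → 'G' (except KeyError) → 'V' (finally) → 'T' (after the try/except). Output: NGVT

Answer: NGVT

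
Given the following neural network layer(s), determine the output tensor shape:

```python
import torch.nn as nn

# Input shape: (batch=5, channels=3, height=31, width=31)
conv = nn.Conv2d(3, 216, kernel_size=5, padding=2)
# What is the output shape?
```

Input: (5, 3, 31, 31) -> Output: (5, 216, 31, 31)

Answer: (5, 216, 31, 31)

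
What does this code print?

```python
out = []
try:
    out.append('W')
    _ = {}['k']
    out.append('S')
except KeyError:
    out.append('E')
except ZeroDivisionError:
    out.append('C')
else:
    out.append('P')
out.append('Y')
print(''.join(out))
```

Execution trace: 'W' (try body) → 'E' (except KeyError) → 'Y' (after the try/except). Output: WEY

Answer: WEY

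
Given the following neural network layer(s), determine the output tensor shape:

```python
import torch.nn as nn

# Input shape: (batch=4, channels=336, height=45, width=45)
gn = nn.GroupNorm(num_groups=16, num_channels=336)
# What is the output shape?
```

Input: (4, 336, 45, 45) -> Output: (4, 336, 45, 45)

Answer: (4, 336, 45, 45)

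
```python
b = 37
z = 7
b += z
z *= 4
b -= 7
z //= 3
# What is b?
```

Trace:
`b = 37` → b = 37
`z = 7` → z = 7
`b += z` → b = 44
`z *= 4` → z = 28
`b -= 7` → b = 37
`z //= 3` → z = 9
So b = 37

Answer: 37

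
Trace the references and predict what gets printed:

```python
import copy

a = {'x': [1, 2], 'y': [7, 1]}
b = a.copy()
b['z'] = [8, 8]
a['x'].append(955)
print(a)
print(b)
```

Key concept: shallow copy of dict with mutable values.
Step by step:
`a = {'x': [1, 2], 'y': [7, 1]}` → a = {'x': [1, 2], 'y': [7, 1]}
`b = a.copy()` → b = {'x': [1, 2], 'y': [7, 1]}
`b['z'] = [8, 8]` → b = {'x': [1, 2], 'y': [7, 1], 'z': [8, 8]}
`a['x'].append(955)` → a = {'x': [1, 2, 955], 'y': [7, 1]}; b = {'x': [1, 2, 955], 'y': [7, 1], 'z': [8, 8]}
`print(a)` → prints {'x': [1, 2, 955], 'y': [7, 1]}
`print(b)` → prints {'x': [1, 2, 955], 'y': [7, 1], 'z': [8, 8]}

Answer:
{'x': [1, 2, 955], 'y': [7, 1]}
{'x': [1, 2, 955], 'y': [7, 1], 'z': [8, 8]}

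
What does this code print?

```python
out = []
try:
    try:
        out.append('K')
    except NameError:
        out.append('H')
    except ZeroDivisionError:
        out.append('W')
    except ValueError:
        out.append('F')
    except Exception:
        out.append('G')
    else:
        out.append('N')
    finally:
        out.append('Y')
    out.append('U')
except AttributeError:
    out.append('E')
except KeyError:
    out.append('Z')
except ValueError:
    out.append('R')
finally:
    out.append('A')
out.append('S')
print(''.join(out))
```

Execution trace: 'K' (inner try body, no exception) → 'N' (inner else) → 'Y' (inner finally) → 'U' (try body, no exception) → 'A' (finally) → 'S' (after the try/except). Output: KNYUAS

Answer: KNYUAS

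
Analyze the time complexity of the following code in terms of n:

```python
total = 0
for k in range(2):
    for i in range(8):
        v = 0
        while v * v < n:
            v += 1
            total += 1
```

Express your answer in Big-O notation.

Each loop level contributes: 1 × 1 × √n. Multiplying the contributions gives O(√n).

Answer: O(√n)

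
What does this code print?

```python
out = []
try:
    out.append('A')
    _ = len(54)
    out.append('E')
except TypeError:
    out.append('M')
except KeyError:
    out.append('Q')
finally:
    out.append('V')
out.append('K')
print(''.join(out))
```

Execution trace: 'A' (try body) → 'M' (except TypeError) → 'V' (finally) → 'K' (after the try/except). Output: AMVK

Answer: AMVK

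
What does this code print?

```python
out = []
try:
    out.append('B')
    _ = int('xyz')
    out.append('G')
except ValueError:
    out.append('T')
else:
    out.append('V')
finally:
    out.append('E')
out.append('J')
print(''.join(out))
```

Execution trace: 'B' (try body) → 'T' (except ValueError) → 'E' (finally) → 'J' (after the try/except). Output: BTEJ

Answer: BTEJ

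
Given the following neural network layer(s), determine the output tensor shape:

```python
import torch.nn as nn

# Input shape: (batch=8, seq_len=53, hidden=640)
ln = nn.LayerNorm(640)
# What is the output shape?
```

Input: (8, 53, 640) -> Output: (8, 53, 640)

Answer: (8, 53, 640)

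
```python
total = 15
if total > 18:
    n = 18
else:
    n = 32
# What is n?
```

Trace:
`total = 15` → total = 15
`if total > 18: ...` → total > 18 is False, take else branch → n = 32
So n = 32

Answer: 32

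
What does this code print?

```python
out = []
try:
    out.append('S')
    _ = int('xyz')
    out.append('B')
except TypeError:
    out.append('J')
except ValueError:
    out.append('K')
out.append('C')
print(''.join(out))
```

Execution trace: 'S' (try body) → 'K' (except ValueError) → 'C' (after the try/except). Output: SKC

Answer: SKC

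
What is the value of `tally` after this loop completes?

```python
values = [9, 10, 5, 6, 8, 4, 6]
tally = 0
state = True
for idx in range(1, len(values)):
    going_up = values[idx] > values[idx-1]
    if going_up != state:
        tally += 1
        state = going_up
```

Count direction changes in [9, 10, 5, 6, 8, 4, 6]
`tally` takes the values: 0 → 1 → 2 → 3 → 4

Answer: 4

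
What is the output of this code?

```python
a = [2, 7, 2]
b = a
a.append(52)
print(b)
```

Key concept: basic list aliasing.
Step by step:
`a = [2, 7, 2]` → a = [2, 7, 2]
`b = a` → b = [2, 7, 2] (same object as a)
`a.append(52)` → a = [2, 7, 2, 52] (same object as b); b = [2, 7, 2, 52] (same object as a)
`print(b)` → prints [2, 7, 2, 52]

Answer: [2, 7, 2, 52]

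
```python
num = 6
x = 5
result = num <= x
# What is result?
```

Trace:
`num = 6` → num = 6
`x = 5` → x = 5
`result = num <= x` → result = False
So result = False

Answer: False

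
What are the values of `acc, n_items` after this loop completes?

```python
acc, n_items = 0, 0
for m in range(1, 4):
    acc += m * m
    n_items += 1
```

Sum of squares and count
`acc, n_items` takes the values: (0, 0) → (1, 0) → (1, 1) → (5, 1) → (5, 2) → (14, 2) → (14, 3)

Answer: 14, 3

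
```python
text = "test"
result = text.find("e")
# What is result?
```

Trace:
`text = "test"` → text = 'test'
`result = text.find("e")` → result = 1
So result = 1

Answer: 1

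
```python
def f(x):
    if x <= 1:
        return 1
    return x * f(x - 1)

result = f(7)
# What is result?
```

f(7) = 7 * 6 * 5 * 4 * 3 * 2 * 1 = 5040

Answer: 5040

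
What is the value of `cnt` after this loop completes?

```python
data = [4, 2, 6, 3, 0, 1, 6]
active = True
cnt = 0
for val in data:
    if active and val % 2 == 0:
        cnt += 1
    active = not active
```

Count even values at even positions
`cnt` takes the values: 0 → 1 → 2 → 3 → 4

Answer: 4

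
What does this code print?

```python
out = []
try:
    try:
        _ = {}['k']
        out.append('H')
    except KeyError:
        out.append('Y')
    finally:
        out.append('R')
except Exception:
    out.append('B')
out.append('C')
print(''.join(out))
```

Execution trace: 'Y' (inner except KeyError) → 'R' (inner finally) → 'C' (after the try/except). Output: YRC

Answer: YRC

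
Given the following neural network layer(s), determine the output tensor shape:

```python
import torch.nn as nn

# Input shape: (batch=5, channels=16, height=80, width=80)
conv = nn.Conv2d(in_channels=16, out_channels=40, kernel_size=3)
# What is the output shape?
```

Input: (5, 16, 80, 80) -> Output: (5, 40, 78, 78)

Answer: (5, 40, 78, 78)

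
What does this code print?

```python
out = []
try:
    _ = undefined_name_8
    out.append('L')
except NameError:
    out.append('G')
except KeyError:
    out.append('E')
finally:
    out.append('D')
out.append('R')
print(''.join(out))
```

Execution trace: 'G' (except NameError) → 'D' (finally) → 'R' (after the try/except). Output: GDR

Answer: GDR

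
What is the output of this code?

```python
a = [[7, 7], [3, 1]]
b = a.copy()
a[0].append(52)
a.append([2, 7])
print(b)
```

Key concept: shallow copy with nested lists.
Step by step:
`a = [[7, 7], [3, 1]]` → a = [[7, 7], [3, 1]]
`b = a.copy()` → b = [[7, 7], [3, 1]]
`a[0].append(52)` → a = [[7, 7, 52], [3, 1]]; b = [[7, 7, 52], [3, 1]]
`a.append([2, 7])` → a = [[7, 7, 52], [3, 1], [2, 7]]
`print(b)` → prints [[7, 7, 52], [3, 1]]

Answer: [[7, 7, 52], [3, 1]]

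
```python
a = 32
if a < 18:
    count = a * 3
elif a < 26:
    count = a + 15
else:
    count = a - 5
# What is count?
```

Trace:
`a = 32` → a = 32
`if a < 18: ...` → a < 18 is False, a < 26 is False, take else branch → count = 27
So count = 27

Answer: 27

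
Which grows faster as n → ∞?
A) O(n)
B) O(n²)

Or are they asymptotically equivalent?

O(n) vs O(n²): Higher order terms dominate.

Answer: B) O(n²) grows faster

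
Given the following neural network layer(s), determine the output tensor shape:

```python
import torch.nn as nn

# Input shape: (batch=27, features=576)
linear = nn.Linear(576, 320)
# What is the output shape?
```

Input: (27, 576) -> Output: (27, 320)

Answer: (27, 320)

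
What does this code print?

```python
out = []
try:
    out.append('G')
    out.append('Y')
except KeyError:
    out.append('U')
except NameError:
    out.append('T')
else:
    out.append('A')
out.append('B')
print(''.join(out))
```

Execution trace: 'G' (try body) → 'Y' (try body, no exception) → 'A' (else) → 'B' (after the try/except). Output: GYAB

Answer: GYAB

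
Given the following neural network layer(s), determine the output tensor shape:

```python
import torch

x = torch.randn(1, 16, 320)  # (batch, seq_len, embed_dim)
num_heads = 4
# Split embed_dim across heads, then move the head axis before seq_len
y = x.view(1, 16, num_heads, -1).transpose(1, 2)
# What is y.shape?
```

Input: (1, 16, 320) -> head_dim = 320 // 4 = 80; after view: (1, 16, 4, 80) -> after transpose(1, 2): (1, 4, 16, 80) -> Output: (1, 4, 16, 80)

Answer: (1, 4, 16, 80)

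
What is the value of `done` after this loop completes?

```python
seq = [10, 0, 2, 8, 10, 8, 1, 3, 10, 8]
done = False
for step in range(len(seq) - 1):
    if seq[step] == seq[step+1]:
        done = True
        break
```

Check consecutive duplicates in [10, 0, 2, 8, 10, 8, 1, 3, 10, 8]
`done` takes the values: False

Answer: False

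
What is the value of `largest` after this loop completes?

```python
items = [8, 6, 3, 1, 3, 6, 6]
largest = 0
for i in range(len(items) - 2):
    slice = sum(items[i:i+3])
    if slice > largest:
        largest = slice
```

Max sum of 3-element window in [8, 6, 3, 1, 3, 6, 6]
`largest` takes the values: 0 → 17

Answer: 17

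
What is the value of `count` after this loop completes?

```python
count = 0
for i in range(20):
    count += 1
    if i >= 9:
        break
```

Loop breaks when i reaches 9, count is 10
`count` takes the values: 0 → 1 → 2 → 3 → 4 → 5 → 6 → 7 → 8 → 9 → 10

Answer: 10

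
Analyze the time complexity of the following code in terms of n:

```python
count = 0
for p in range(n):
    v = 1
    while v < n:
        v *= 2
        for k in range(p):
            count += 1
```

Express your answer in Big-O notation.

Each loop level contributes: n × log n × n. Multiplying the contributions gives O(n^2 log n).

Answer: O(n^2 log n)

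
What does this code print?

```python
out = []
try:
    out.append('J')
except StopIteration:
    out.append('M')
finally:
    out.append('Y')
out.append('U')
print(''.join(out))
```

Execution trace: 'J' (try body, no exception) → 'Y' (finally) → 'U' (after the try/except). Output: JYU

Answer: JYU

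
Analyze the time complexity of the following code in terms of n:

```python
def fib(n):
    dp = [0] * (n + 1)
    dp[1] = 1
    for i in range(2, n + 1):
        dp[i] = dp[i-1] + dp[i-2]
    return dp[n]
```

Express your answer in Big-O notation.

This is Dynamic programming Fibonacci. Time complexity: O(n).

Answer: O(n)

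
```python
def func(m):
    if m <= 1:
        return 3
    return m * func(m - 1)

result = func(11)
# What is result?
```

func(11) = 11 * 10 * 9 * 8 * 7 * 6 * 5 * 4 * 3 * 2 * 3 = 119750400

Answer: 119750400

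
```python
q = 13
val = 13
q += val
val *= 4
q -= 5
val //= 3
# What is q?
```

Trace:
`q = 13` → q = 13
`val = 13` → val = 13
`q += val` → q = 26
`val *= 4` → val = 52
`q -= 5` → q = 21
`val //= 3` → val = 17
So q = 21

Answer: 21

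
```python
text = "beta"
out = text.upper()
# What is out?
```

Trace:
`text = "beta"` → text = 'beta'
`out = text.upper()` → out = 'BETA'
So out = 'BETA'

Answer: 'BETA'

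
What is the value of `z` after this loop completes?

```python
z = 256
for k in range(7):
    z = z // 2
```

Halve 7 times: 256 // 2^7 = 2
`z` takes the values: 256 → 128 → 64 → 32 → 16 → 8 → 4 → 2

Answer: 2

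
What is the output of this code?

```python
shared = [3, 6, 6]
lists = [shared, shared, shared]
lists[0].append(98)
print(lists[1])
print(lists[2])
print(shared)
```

Key concept: list of same reference.
Step by step:
`shared = [3, 6, 6]` → shared = [3, 6, 6]
`lists = [shared, shared, shared]` → lists = [[3, 6, 6], [3, 6, 6], [3, 6, 6]]
`lists[0].append(98)` → shared = [3, 6, 6, 98]; lists = [[3, 6, 6, 98], [3, 6, 6, 98], [3, 6, 6, 98]]
`print(lists[1])` → prints [3, 6, 6, 98]
`print(lists[2])` → prints [3, 6, 6, 98]
`print(shared)` → prints [3, 6, 6, 98]

Answer:
[3, 6, 6, 98]
[3, 6, 6, 98]
[3, 6, 6, 98]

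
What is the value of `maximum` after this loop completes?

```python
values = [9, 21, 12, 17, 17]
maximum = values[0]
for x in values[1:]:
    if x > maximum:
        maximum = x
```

Maximum of [9, 21, 12, 17, 17]
`maximum` takes the values: 9 → 21

Answer: 21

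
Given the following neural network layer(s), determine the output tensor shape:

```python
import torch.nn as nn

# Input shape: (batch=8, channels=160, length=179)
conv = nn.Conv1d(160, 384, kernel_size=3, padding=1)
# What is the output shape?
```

Input: (8, 160, 179) -> Output: (8, 384, 179)

Answer: (8, 384, 179)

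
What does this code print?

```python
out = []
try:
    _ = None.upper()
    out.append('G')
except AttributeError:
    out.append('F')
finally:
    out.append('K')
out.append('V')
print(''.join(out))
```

Execution trace: 'F' (except AttributeError) → 'K' (finally) → 'V' (after the try/except). Output: FKV

Answer: FKV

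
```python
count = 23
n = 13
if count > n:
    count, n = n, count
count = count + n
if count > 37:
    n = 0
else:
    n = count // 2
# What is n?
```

Trace:
`count = 23` → count = 23
`n = 13` → n = 13
`if count > n: ...` → count > n is True → count = 13; n = 23
`count = count + n` → count = 36
`if count > 37: ...` → count > 37 is False, take else branch → n = 18
So n = 18

Answer: 18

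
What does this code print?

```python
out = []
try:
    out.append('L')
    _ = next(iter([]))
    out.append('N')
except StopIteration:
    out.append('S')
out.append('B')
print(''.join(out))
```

Execution trace: 'L' (try body) → 'S' (except StopIteration) → 'B' (after the try/except). Output: LSB

Answer: LSB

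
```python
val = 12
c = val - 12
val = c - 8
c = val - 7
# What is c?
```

Trace:
`val = 12` → val = 12
`c = val - 12` → c = 0
`val = c - 8` → val = -8
`c = val - 7` → c = -15
So c = -15

Answer: -15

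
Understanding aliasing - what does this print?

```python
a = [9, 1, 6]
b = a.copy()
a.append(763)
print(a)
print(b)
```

Key concept: list.copy() creates independent copy.
Step by step:
`a = [9, 1, 6]` → a = [9, 1, 6]
`b = a.copy()` → b = [9, 1, 6]
`a.append(763)` → a = [9, 1, 6, 763]
`print(a)` → prints [9, 1, 6, 763]
`print(b)` → prints [9, 1, 6]

Answer:
[9, 1, 6, 763]
[9, 1, 6]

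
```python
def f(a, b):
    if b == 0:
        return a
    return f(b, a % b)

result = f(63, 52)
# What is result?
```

f(63, 52) -> f(52, 11) -> f(11, 8) -> f(8, 3) -> f(3, 2) -> f(2, 1) -> f(1, 0) -> 1

Answer: 1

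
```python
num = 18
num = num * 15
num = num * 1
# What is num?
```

Trace:
`num = 18` → num = 18
`num = num * 15` → num = 270
`num = num * 1` → num = 270
So num = 270

Answer: 270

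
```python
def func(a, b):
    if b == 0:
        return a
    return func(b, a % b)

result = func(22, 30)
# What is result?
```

func(22, 30) -> func(30, 22) -> func(22, 8) -> func(8, 6) -> func(6, 2) -> func(2, 0) -> 2

Answer: 2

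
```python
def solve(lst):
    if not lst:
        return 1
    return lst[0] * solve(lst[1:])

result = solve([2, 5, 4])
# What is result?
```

Product over [2, 5, 4] = 2 * 5 * 4 = 40

Answer: 40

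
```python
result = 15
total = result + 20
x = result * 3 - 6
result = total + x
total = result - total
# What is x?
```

Trace:
`result = 15` → result = 15
`total = result + 20` → total = 35
`x = result * 3 - 6` → x = 39
`result = total + x` → result = 74
`total = result - total` → total = 39
So x = 39

Answer: 39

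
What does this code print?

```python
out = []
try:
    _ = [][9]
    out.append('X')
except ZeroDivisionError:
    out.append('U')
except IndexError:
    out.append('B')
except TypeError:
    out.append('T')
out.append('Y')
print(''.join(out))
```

Execution trace: 'B' (except IndexError) → 'Y' (after the try/except). Output: BY

Answer: BY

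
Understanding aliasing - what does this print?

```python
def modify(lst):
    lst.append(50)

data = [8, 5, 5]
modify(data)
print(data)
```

Key concept: function modifies passed list.
Step by step:
`data = [8, 5, 5]` → data = [8, 5, 5]
`modify(data)` → data = [8, 5, 5, 50]
`print(data)` → prints [8, 5, 5, 50]

Answer: [8, 5, 5, 50]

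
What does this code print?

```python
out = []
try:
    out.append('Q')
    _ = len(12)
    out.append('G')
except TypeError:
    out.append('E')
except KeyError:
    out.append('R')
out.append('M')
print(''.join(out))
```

Execution trace: 'Q' (try body) → 'E' (except TypeError) → 'M' (after the try/except). Output: QEM

Answer: QEM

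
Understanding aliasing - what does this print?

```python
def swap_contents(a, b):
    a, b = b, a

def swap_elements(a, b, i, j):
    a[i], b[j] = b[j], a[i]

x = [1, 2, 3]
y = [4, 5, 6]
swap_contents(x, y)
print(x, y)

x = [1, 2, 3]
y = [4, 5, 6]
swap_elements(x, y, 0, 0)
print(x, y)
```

Key concept: parameter rebinding vs mutation.
Step by step:
`x = [1, 2, 3]` → x = [1, 2, 3]
`y = [4, 5, 6]` → y = [4, 5, 6]
`swap_contents(x, y)` → no visible change to tracked variables
`print(x, y)` → prints [1, 2, 3] [4, 5, 6]
`x = [1, 2, 3]` → x = [1, 2, 3]
`y = [4, 5, 6]` → y = [4, 5, 6]
`swap_elements(x, y, 0, 0)` → x = [4, 2, 3]; y = [1, 5, 6]
`print(x, y)` → prints [4, 2, 3] [1, 5, 6]

Answer:
[1, 2, 3] [4, 5, 6]
[4, 2, 3] [1, 5, 6]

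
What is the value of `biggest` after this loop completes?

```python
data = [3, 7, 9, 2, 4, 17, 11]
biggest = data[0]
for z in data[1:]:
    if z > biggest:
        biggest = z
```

Maximum of [3, 7, 9, 2, 4, 17, 11]
`biggest` takes the values: 3 → 7 → 9 → 17

Answer: 17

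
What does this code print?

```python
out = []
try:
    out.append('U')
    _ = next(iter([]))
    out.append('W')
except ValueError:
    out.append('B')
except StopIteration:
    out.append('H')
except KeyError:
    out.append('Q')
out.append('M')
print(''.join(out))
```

Execution trace: 'U' (try body) → 'H' (except StopIteration) → 'M' (after the try/except). Output: UHM

Answer: UHM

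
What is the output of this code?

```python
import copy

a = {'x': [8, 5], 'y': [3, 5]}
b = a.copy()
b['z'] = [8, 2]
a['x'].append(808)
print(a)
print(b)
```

Key concept: shallow copy of dict with mutable values.
Step by step:
`a = {'x': [8, 5], 'y': [3, 5]}` → a = {'x': [8, 5], 'y': [3, 5]}
`b = a.copy()` → b = {'x': [8, 5], 'y': [3, 5]}
`b['z'] = [8, 2]` → b = {'x': [8, 5], 'y': [3, 5], 'z': [8, 2]}
`a['x'].append(808)` → a = {'x': [8, 5, 808], 'y': [3, 5]}; b = {'x': [8, 5, 808], 'y': [3, 5], 'z': [8, 2]}
`print(a)` → prints {'x': [8, 5, 808], 'y': [3, 5]}
`print(b)` → prints {'x': [8, 5, 808], 'y': [3, 5], 'z': [8, 2]}

Answer:
{'x': [8, 5, 808], 'y': [3, 5]}
{'x': [8, 5, 808], 'y': [3, 5], 'z': [8, 2]}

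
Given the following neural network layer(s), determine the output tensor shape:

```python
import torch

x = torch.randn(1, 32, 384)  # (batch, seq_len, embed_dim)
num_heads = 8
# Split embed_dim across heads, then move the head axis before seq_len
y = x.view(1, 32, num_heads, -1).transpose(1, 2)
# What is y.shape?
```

Input: (1, 32, 384) -> head_dim = 384 // 8 = 48; after view: (1, 32, 8, 48) -> after transpose(1, 2): (1, 8, 32, 48) -> Output: (1, 8, 32, 48)

Answer: (1, 8, 32, 48)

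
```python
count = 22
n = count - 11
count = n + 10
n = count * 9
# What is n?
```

Trace:
`count = 22` → count = 22
`n = count - 11` → n = 11
`count = n + 10` → count = 21
`n = count * 9` → n = 189
So n = 189

Answer: 189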